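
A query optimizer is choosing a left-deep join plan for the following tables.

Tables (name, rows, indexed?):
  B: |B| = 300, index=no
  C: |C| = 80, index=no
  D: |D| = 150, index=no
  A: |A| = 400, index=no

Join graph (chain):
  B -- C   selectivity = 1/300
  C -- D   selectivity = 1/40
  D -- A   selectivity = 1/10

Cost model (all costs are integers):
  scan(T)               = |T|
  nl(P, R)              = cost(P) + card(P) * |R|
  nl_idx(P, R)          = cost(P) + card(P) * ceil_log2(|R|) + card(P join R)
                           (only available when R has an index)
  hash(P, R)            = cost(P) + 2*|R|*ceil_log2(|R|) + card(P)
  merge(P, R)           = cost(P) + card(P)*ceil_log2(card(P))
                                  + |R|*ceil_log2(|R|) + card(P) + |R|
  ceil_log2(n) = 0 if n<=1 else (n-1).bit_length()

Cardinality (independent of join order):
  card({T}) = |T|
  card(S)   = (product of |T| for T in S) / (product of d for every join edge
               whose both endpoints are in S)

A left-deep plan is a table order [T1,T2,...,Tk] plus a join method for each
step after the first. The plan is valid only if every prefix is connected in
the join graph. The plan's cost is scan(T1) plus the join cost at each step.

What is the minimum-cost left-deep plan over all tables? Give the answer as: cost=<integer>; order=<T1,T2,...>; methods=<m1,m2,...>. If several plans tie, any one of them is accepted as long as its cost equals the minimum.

Selinger DP (subsets sized 1..n):
  {B}: scan cost=300, card=300
  {C}: scan cost=80, card=80
  {D}: scan cost=150, card=150
  {A}: scan cost=400, card=400
  {BC}: card=80; try (C,hash)→1720, (B,merge)→3720, (C,merge)→3940, (B,hash)→5560, (B,nl)→24080, (C,nl)→24300; best=1720 via (C,hash)
  {CD}: card=300; try (C,hash)→1420, (D,merge)→2070, (C,merge)→2140, (D,hash)→2560, (D,nl)→12080, (C,nl)→12150; best=1420 via (C,hash)
  {AD}: card=6000; try (D,hash)→3200, (A,merge)→5500, (D,merge)→5750, (A,hash)→7500, (A,nl)→60150, (D,nl)→60400; best=3200 via (D,hash)
  {BCD}: card=300; try (D,merge)→3710, (D,hash)→4200, (B,hash)→7120, (B,merge)→7420, (D,nl)→13720, (B,nl)→91420; best=3710 via (D,merge)
  {ACD}: card=12000; try (A,merge)→8420, (A,hash)→8920, (C,hash)→10320, (C,merge)→87840, (A,nl)→121420, (C,nl)→483200; best=8420 via (A,merge)
  {ABCD}: card=12000; try (A,merge)→10710, (A,hash)→11210, (B,hash)→25820, (A,nl)→123710, (B,merge)→191420, (B,nl)→3608420; best=10710 via (A,merge)

cost=10710; order=B,C,D,A; methods=hash,merge,merge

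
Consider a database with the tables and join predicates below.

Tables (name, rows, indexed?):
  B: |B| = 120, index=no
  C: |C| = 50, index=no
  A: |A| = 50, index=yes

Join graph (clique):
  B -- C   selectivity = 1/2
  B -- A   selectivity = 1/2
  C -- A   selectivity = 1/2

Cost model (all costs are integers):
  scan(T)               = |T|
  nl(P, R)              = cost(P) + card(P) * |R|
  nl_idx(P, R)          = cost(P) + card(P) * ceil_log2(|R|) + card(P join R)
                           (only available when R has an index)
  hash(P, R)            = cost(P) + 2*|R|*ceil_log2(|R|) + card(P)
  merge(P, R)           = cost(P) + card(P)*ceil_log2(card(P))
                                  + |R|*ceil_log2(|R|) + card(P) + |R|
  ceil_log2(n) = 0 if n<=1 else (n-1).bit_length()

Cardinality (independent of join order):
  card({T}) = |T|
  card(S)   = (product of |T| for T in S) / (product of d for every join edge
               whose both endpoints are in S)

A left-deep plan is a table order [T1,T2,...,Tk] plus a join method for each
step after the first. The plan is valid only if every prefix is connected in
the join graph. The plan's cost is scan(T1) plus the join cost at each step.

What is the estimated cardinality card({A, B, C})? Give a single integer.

Tables in S: A(50), B(120), C(50)
Edges inside S: B-C(d=2), B-A(d=2), C-A(d=2)
numerator = 50 * 120 * 50 = 300000
denominator = 2 * 2 * 2 = 8
card(S) = 300000 / 8 = 37500

37500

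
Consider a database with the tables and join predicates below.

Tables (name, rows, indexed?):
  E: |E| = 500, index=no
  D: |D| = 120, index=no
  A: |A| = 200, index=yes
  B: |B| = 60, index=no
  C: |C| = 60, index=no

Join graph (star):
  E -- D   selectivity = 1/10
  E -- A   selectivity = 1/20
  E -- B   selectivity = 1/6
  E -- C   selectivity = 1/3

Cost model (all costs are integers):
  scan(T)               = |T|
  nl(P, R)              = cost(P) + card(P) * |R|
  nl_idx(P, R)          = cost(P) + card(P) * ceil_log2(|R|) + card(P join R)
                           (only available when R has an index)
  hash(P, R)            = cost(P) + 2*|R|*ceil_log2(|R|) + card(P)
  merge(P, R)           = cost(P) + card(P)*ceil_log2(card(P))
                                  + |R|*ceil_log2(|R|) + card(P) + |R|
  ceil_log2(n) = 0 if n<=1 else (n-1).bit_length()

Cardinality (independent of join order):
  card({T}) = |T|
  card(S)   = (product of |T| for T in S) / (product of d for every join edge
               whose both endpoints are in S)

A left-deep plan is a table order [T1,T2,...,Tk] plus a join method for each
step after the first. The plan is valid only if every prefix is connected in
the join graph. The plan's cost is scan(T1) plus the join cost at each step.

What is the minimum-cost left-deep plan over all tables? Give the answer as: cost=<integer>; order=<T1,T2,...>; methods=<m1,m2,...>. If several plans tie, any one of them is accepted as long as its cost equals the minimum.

Selinger DP (subsets sized 1..n):
  {E}: scan cost=500, card=500
  {D}: scan cost=120, card=120
  {A}: scan cost=200, card=200
  {B}: scan cost=60, card=60
  {C}: scan cost=60, card=60
  {DE}: card=6000; try (D,hash)→2680, (E,merge)→6080, (D,merge)→6460, (E,hash)→9240, (E,nl)→60120, (D,nl)→60500; best=2680 via (D,hash)
  {AE}: card=5000; try (A,hash)→4200, (E,merge)→7000, (A,merge)→7300, (E,hash)→9400, (A,nl_idx)→9500, (E,nl)→100200 …(+1); best=4200 via (A,hash)
  {BE}: card=5000; try (B,hash)→1720, (E,merge)→5480, (B,merge)→5920, (E,hash)→9120, (E,nl)→30060, (B,nl)→30500; best=1720 via (B,hash)
  {CE}: card=10000; try (C,hash)→1720, (E,merge)→5480, (C,merge)→5920, (E,hash)→9120, (E,nl)→30060, (C,nl)→30500; best=1720 via (C,hash)
  {ADE}: card=60000; try (D,hash)→10880, (A,hash)→11880, (D,merge)→75160, (A,merge)→88480, (A,nl_idx)→110680, (D,nl)→604200 …(+1); best=10880 via (D,hash)
  {BDE}: card=60000; try (D,hash)→8400, (B,hash)→9400, (D,merge)→72680, (B,merge)→87100, (B,nl)→362680, (D,nl)→601720; best=8400 via (D,hash)
  {CDE}: card=120000; try (C,hash)→9400, (D,hash)→13400, (C,merge)→87100, (D,merge)→152680, (C,nl)→362680, (D,nl)→1201720; best=9400 via (C,hash)
  {ABE}: card=50000; try (B,hash)→9920, (A,hash)→9920, (A,merge)→73520, (B,merge)→74620, (A,nl_idx)→91720, (B,nl)→304200 …(+1); best=9920 via (B,hash)
  {ACE}: card=100000; try (C,hash)→9920, (A,hash)→14920, (C,merge)→74620, (A,merge)→153520, (A,nl_idx)→181720, (C,nl)→304200 …(+1); best=9920 via (C,hash)
  {BCE}: card=100000; try (C,hash)→7440, (B,hash)→12440, (C,merge)→72140, (B,merge)→152140, (C,nl)→301720, (B,nl)→601720; best=7440 via (C,hash)
  {ABDE}: card=600000; try (D,hash)→61600, (B,hash)→71600, (A,hash)→71600, (D,merge)→860880, (A,merge)→1030200, (B,merge)→1031300 …(+4); best=61600 via (D,hash)
  {ACDE}: card=1200000; try (C,hash)→71600, (D,hash)→111600, (A,hash)→132600, (C,merge)→1031300, (D,merge)→1810880, (A,nl_idx)→2169400 …(+4); best=71600 via (C,hash)
  {BCDE}: card=1200000; try (C,hash)→69120, (D,hash)→109120, (B,hash)→130120, (C,merge)→1028820, (D,merge)→1808400, (B,merge)→2169820 …(+3); best=69120 via (C,hash)
  {ABCE}: card=1000000; try (C,hash)→60640, (B,hash)→110640, (A,hash)→110640, (C,merge)→860340, (A,nl_idx)→1807440, (A,merge)→1809240 …(+4); best=60640 via (C,hash)
  {ABCDE}: card=12000000; try (C,hash)→662320, (D,hash)→1062320, (B,hash)→1272320, (A,hash)→1272320, (C,merge)→12662020, (D,merge)→21061600 …(+7); best=662320 via (C,hash)

cost=662320; order=E,A,B,D,C; methods=hash,hash,hash,hash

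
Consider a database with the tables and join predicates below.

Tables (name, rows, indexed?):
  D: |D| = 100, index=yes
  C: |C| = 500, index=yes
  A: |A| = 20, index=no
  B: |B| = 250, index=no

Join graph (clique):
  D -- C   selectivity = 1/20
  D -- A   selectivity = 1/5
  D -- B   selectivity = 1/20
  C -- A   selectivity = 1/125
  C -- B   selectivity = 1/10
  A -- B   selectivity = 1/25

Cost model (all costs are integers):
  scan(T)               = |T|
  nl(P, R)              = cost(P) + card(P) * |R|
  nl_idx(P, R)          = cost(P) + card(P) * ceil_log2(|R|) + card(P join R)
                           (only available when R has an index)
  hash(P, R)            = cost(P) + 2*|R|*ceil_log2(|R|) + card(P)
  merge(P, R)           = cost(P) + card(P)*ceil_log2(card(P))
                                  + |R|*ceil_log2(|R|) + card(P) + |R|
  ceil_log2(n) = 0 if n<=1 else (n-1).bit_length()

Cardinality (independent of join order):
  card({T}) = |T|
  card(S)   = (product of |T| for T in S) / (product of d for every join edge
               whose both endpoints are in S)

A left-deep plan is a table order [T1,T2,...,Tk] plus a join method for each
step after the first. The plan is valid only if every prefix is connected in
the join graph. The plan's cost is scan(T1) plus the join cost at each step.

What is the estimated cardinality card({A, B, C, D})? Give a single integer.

4

Tables in S: A(20), B(250), C(500), D(100)
Edges inside S: D-C(d=20), D-A(d=5), D-B(d=20), C-A(d=125), C-B(d=10), A-B(d=25)
numerator = 20 * 250 * 500 * 100 = 250000000
denominator = 20 * 5 * 20 * 125 * 10 * 25 = 62500000
card(S) = 250000000 / 62500000 = 4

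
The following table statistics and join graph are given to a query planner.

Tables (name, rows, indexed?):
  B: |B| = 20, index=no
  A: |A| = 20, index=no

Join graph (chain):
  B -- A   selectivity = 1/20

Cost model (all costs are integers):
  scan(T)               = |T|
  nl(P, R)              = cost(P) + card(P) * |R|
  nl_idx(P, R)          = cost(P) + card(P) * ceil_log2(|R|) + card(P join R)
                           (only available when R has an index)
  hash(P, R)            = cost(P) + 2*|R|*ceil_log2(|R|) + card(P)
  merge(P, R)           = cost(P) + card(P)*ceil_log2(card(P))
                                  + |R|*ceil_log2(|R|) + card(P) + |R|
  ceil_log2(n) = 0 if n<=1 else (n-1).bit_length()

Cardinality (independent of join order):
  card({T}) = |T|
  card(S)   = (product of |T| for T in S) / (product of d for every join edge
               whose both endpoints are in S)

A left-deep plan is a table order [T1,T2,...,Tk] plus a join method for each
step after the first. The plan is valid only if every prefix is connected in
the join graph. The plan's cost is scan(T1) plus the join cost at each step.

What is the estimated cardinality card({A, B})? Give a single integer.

Tables in S: A(20), B(20)
Edges inside S: B-A(d=20)
numerator = 20 * 20 = 400
denominator = 20 = 20
card(S) = 400 / 20 = 20

20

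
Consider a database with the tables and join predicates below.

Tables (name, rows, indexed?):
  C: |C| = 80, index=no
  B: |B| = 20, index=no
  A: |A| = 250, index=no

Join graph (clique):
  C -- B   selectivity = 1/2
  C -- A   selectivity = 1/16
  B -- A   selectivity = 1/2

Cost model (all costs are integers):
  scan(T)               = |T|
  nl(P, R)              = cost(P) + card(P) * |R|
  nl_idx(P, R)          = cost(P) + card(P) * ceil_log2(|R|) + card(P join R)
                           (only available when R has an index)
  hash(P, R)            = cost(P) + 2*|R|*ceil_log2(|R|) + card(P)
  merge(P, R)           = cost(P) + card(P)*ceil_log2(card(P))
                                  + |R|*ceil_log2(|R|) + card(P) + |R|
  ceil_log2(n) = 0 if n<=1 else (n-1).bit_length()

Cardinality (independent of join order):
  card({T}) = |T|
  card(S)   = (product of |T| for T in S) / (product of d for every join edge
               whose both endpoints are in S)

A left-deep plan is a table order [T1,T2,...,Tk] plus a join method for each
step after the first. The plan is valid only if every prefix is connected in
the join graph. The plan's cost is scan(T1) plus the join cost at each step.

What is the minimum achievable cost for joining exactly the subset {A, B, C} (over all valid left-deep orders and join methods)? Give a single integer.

Selinger DP over subsets of {A,B,C}:
  {C}: scan cost=80, card=80
  {B}: scan cost=20, card=20
  {A}: scan cost=250, card=250
  {BC}: card=800; try (B,hash)→360, (C,merge)→780, (B,merge)→840, (C,hash)→1160, (C,nl)→1620, (B,nl)→1680; best=360 via (B,hash)
  {AC}: card=1250; try (C,hash)→1620, (A,merge)→2970, (C,merge)→3140, (A,hash)→4160, (A,nl)→20080, (C,nl)→20250; best=1620 via (C,hash)
  {AB}: card=2500; try (B,hash)→700, (A,merge)→2390, (B,merge)→2620, (A,hash)→4040, (A,nl)→5020, (B,nl)→5250; best=700 via (B,hash)
  {ABC}: card=6250; try (B,hash)→3070, (C,hash)→4320, (A,hash)→5160, (A,merge)→11410, (B,merge)→16740, (B,nl)→26620 …(+3); best=3070 via (B,hash)

3070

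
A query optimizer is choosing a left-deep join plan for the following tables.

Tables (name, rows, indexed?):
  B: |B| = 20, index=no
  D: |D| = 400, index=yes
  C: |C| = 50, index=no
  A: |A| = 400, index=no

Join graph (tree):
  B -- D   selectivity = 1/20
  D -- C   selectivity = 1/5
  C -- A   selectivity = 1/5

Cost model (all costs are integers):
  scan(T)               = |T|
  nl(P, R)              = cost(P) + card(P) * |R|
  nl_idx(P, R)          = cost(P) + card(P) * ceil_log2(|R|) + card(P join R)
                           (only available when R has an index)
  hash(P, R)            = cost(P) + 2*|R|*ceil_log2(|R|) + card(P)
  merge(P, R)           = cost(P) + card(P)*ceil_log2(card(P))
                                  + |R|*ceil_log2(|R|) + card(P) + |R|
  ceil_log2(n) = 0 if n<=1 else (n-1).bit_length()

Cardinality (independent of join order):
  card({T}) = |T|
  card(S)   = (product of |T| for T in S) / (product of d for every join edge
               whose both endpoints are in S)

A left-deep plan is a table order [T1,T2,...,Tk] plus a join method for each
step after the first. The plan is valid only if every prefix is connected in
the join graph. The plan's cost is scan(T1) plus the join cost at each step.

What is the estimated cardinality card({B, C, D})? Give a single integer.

Tables in S: B(20), C(50), D(400)
Edges inside S: B-D(d=20), D-C(d=5)
numerator = 20 * 50 * 400 = 400000
denominator = 20 * 5 = 100
card(S) = 400000 / 100 = 4000

4000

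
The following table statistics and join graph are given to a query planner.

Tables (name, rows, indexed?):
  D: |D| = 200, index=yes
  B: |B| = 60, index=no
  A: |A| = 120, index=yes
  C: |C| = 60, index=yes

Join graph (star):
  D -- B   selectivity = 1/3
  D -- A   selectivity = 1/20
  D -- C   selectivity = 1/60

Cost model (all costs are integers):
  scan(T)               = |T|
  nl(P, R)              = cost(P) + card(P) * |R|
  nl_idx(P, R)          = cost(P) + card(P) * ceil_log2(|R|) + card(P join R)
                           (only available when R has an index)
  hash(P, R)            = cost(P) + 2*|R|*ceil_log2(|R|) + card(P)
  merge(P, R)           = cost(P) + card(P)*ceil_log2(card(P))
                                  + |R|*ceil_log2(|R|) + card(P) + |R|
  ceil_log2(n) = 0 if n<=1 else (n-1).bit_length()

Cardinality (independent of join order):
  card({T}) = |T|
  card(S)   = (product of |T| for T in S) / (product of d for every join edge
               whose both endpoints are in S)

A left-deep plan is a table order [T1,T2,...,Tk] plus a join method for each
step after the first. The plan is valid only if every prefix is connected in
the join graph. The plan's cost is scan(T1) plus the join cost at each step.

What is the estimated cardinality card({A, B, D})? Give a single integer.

24000

Tables in S: A(120), B(60), D(200)
Edges inside S: D-B(d=3), D-A(d=20)
numerator = 120 * 60 * 200 = 1440000
denominator = 3 * 20 = 60
card(S) = 1440000 / 60 = 24000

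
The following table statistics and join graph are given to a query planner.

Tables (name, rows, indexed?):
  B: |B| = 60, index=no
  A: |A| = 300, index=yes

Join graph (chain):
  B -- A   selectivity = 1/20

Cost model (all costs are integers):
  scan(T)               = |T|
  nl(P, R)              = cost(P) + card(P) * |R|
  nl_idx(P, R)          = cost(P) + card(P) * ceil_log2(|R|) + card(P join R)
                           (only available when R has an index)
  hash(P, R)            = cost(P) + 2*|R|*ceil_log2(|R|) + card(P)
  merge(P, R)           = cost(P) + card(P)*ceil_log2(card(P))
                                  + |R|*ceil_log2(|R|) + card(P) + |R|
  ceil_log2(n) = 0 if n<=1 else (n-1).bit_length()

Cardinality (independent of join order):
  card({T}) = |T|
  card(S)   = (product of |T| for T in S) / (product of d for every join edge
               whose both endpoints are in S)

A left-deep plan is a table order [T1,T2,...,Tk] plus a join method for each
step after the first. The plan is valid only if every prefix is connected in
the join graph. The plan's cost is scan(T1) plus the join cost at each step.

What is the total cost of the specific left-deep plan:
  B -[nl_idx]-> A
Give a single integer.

1500

step 1: scan B: cost=60, card=60
step 2: join A via nl_idx
    card(P join A) = 60*300/(20) = 900
    cost = 60 + 60*9 + 900 = 1500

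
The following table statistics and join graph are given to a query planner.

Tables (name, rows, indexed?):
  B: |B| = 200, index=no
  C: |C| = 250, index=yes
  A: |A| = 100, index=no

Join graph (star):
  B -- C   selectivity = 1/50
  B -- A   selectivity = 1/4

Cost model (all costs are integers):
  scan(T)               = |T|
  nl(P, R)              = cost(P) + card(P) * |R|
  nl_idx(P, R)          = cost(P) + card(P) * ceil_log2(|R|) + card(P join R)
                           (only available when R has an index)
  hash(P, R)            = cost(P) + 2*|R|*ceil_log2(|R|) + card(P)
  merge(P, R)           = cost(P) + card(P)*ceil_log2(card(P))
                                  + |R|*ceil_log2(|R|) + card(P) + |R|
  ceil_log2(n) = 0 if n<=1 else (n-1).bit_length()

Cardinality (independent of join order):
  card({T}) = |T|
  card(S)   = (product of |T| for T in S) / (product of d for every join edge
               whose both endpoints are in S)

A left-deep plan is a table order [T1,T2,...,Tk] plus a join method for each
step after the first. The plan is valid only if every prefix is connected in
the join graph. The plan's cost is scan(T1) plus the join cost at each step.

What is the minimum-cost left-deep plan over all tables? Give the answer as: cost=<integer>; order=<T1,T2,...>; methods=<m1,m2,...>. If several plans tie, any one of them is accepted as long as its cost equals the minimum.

Selinger DP (subsets sized 1..n):
  {B}: scan cost=200, card=200
  {C}: scan cost=250, card=250
  {A}: scan cost=100, card=100
  {BC}: card=1000; try (C,nl_idx)→2800, (B,hash)→3700, (C,merge)→4250, (B,merge)→4300, (C,hash)→4400, (C,nl)→50200 …(+1); best=2800 via (C,nl_idx)
  {AB}: card=5000; try (A,hash)→1800, (B,merge)→2700, (A,merge)→2800, (B,hash)→3400, (B,nl)→20100, (A,nl)→20200; best=1800 via (A,hash)
  {ABC}: card=25000; try (A,hash)→5200, (C,hash)→10800, (A,merge)→14600, (C,nl_idx)→66800, (C,merge)→74050, (A,nl)→102800 …(+1); best=5200 via (A,hash)

cost=5200; order=B,C,A; methods=nl_idx,hash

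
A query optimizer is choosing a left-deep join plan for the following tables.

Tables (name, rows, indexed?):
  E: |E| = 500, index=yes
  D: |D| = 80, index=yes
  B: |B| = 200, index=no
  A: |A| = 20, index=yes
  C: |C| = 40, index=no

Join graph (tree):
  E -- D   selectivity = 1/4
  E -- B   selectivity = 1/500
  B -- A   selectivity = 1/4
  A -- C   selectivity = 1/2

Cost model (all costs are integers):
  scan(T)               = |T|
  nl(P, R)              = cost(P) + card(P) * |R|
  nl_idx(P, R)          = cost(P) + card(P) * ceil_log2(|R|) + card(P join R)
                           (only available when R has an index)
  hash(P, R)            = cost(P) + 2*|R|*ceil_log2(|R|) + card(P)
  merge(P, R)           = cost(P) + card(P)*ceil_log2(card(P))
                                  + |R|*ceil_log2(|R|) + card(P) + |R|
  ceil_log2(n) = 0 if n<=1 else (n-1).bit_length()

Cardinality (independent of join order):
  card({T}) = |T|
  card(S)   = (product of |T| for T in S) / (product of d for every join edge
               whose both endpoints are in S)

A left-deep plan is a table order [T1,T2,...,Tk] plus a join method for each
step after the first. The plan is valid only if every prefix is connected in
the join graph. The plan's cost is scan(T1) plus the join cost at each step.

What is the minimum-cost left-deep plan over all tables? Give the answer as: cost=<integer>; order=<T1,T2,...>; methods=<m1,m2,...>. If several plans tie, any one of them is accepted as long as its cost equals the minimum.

Selinger DP (subsets sized 1..n):
  {E}: scan cost=500, card=500
  {D}: scan cost=80, card=80
  {B}: scan cost=200, card=200
  {A}: scan cost=20, card=20
  {C}: scan cost=40, card=40
  {DE}: card=10000; try (D,hash)→2120, (E,merge)→5720, (D,merge)→6140, (E,hash)→9160, (E,nl_idx)→10800, (D,nl_idx)→14000 …(+2); best=2120 via (D,hash)
  {BE}: card=200; try (E,nl_idx)→2200, (B,hash)→4200, (E,merge)→7000, (B,merge)→7300, (E,hash)→9400, (E,nl)→100200 …(+1); best=2200 via (E,nl_idx)
  {AB}: card=1000; try (A,hash)→600, (B,merge)→1940, (A,merge)→2120, (A,nl_idx)→2200, (B,hash)→3240, (B,nl)→4020 …(+1); best=600 via (A,hash)
  {AC}: card=400; try (A,hash)→280, (C,merge)→420, (A,merge)→440, (C,hash)→520, (A,nl_idx)→640, (C,nl)→820 …(+1); best=280 via (A,hash)
  {BDE}: card=4000; try (D,hash)→3520, (D,merge)→4640, (D,nl_idx)→7600, (B,hash)→15320, (D,nl)→18200, (B,merge)→153920 …(+1); best=3520 via (D,hash)
  {ABE}: card=1000; try (A,hash)→2600, (A,merge)→4120, (A,nl_idx)→4200, (A,nl)→6200, (E,hash)→10600, (E,nl_idx)→10600 …(+2); best=2600 via (A,hash)
  {ABC}: card=20000; try (C,hash)→2080, (B,hash)→3880, (B,merge)→6080, (C,merge)→11880, (C,nl)→40600, (B,nl)→80280; best=2080 via (C,hash)
  {ABDE}: card=20000; try (D,hash)→4720, (A,hash)→7720, (D,merge)→14240, (D,nl_idx)→29600, (A,nl_idx)→43520, (A,merge)→55640 …(+2); best=4720 via (D,hash)
  {ABCE}: card=20000; try (C,hash)→4080, (C,merge)→13880, (E,hash)→31080, (C,nl)→42600, (E,nl_idx)→202080, (E,merge)→327080 …(+1); best=4080 via (C,hash)
  {ABCDE}: card=400000; try (D,hash)→25200, (C,hash)→25200, (D,merge)→324720, (C,merge)→325000, (D,nl_idx)→544080, (C,nl)→804720 …(+1); best=25200 via (D,hash)

cost=25200; order=B,E,A,C,D; methods=nl_idx,hash,hash,hash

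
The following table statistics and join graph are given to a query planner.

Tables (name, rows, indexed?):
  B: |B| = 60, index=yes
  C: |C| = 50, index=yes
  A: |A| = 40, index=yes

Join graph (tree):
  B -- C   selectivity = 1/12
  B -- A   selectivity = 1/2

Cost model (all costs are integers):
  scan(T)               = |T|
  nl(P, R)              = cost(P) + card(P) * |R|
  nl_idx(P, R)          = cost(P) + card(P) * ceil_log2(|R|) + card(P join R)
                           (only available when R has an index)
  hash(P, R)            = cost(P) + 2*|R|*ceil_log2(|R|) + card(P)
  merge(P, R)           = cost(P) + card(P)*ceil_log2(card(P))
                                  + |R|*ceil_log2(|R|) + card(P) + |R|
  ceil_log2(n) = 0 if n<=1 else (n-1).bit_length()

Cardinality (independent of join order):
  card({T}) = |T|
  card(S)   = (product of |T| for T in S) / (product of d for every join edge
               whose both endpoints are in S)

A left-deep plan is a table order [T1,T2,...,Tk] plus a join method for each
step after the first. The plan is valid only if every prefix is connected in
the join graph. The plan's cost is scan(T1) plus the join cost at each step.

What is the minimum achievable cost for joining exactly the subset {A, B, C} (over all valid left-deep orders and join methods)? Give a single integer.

Selinger DP over subsets of {A,B,C}:
  {B}: scan cost=60, card=60
  {C}: scan cost=50, card=50
  {A}: scan cost=40, card=40
  {BC}: card=250; try (B,nl_idx)→600, (C,nl_idx)→670, (C,hash)→720, (B,hash)→820, (B,merge)→820, (C,merge)→830 …(+2); best=600 via (B,nl_idx)
  {AB}: card=1200; try (A,hash)→600, (B,merge)→740, (A,merge)→760, (B,hash)→800, (B,nl_idx)→1480, (A,nl_idx)→1620 …(+2); best=600 via (A,hash)
  {ABC}: card=5000; try (A,hash)→1330, (C,hash)→2400, (A,merge)→3130, (A,nl_idx)→7100, (A,nl)→10600, (C,nl_idx)→12800 …(+2); best=1330 via (A,hash)

1330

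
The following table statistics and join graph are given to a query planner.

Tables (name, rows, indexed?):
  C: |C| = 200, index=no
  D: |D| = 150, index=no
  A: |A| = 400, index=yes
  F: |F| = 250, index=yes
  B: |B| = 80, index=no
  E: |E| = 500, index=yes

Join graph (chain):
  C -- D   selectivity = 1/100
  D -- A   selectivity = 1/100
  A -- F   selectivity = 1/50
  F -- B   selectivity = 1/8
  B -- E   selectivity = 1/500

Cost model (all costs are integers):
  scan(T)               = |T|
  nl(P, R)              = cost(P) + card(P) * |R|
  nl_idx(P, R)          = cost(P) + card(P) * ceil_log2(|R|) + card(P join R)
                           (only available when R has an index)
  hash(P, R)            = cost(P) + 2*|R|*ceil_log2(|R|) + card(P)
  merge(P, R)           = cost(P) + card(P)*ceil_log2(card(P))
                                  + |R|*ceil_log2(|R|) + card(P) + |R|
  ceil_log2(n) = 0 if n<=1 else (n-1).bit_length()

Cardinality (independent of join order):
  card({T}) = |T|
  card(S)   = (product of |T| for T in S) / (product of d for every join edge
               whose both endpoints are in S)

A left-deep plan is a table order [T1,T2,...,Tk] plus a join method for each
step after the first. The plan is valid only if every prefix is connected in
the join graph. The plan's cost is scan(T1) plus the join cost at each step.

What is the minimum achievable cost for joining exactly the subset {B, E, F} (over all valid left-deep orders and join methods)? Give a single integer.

3770

Selinger DP over subsets of {B,E,F}:
  {F}: scan cost=250, card=250
  {B}: scan cost=80, card=80
  {E}: scan cost=500, card=500
  {BF}: card=2500; try (B,hash)→1620, (F,merge)→2970, (B,merge)→3140, (F,nl_idx)→3220, (F,hash)→4160, (F,nl)→20080 …(+1); best=1620 via (B,hash)
  {BE}: card=80; try (E,nl_idx)→880, (B,hash)→2120, (E,merge)→5720, (B,merge)→6140, (E,hash)→9160, (E,nl)→40080 …(+1); best=880 via (E,nl_idx)
  {BEF}: card=2500; try (F,merge)→3770, (F,nl_idx)→4020, (F,hash)→4960, (E,hash)→13120, (F,nl)→20880, (E,nl_idx)→26620 …(+2); best=3770 via (F,merge)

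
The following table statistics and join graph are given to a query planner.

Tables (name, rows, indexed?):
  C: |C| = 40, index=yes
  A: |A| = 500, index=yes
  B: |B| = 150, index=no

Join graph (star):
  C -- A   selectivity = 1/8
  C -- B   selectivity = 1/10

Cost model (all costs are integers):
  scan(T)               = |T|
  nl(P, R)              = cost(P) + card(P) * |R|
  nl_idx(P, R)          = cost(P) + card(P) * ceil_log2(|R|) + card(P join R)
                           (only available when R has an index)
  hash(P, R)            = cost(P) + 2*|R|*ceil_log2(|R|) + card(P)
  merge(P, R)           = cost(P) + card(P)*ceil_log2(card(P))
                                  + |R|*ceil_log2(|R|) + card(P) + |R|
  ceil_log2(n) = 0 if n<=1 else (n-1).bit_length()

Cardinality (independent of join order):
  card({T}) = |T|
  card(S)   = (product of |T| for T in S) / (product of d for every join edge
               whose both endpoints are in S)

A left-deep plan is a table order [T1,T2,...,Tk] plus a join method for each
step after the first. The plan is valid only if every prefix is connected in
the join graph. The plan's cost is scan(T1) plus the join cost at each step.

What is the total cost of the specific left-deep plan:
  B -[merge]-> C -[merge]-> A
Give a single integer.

step 1: scan B: cost=150, card=150
step 2: join C via merge
    card(P join C) = 150*40/(10) = 600
    cost = 150 + 150*8 + 40*6 + 150 + 40 = 1780
step 3: join A via merge
    card(P join A) = 600*500/(8) = 37500
    cost = 1780 + 600*10 + 500*9 + 600 + 500 = 13380

13380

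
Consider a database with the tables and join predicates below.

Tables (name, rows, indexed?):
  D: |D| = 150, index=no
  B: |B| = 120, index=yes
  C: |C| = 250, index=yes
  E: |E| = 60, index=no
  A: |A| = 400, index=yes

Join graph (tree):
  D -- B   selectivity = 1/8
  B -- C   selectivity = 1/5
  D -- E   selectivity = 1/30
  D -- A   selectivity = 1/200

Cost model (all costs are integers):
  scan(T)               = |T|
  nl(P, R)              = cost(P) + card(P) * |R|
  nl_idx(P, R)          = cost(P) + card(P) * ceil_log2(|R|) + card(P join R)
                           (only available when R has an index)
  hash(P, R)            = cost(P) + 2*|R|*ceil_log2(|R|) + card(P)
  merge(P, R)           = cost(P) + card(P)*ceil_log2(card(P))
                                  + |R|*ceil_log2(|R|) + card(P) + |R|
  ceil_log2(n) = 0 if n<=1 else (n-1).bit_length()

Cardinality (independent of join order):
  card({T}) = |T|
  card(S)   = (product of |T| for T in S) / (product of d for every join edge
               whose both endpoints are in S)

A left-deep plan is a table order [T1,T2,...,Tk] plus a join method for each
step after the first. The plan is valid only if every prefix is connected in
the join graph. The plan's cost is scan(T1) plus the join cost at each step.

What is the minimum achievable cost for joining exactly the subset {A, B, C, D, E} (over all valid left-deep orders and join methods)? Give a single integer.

18100

Selinger DP over subsets of {A,B,C,D,E}:
  {D}: scan cost=150, card=150
  {B}: scan cost=120, card=120
  {C}: scan cost=250, card=250
  {E}: scan cost=60, card=60
  {A}: scan cost=400, card=400
  {BD}: card=2250; try (B,hash)→1980, (D,merge)→2430, (B,merge)→2460, (D,hash)→2640, (B,nl_idx)→3450, (D,nl)→18120 …(+1); best=1980 via (B,hash)
  {DE}: card=300; try (E,hash)→1020, (D,merge)→1830, (E,merge)→1920, (D,hash)→2520, (D,nl)→9060, (E,nl)→9150; best=1020 via (E,hash)
  {AD}: card=300; try (A,nl_idx)→1800, (D,hash)→3200, (A,merge)→5500, (D,merge)→5750, (A,hash)→7500, (A,nl)→60150 …(+1); best=1800 via (A,nl_idx)
  {BC}: card=6000; try (B,hash)→2180, (C,merge)→3330, (B,merge)→3460, (C,hash)→4240, (C,nl_idx)→7080, (B,nl_idx)→8000 …(+2); best=2180 via (B,hash)
  {BCD}: card=112500; try (C,hash)→8230, (D,hash)→10580, (C,merge)→33480, (D,merge)→87530, (C,nl_idx)→132480, (C,nl)→564480 …(+1); best=8230 via (C,hash)
  {BDE}: card=4500; try (B,hash)→3000, (E,hash)→4950, (B,merge)→4980, (B,nl_idx)→7620, (E,merge)→31650, (B,nl)→37020 …(+1); best=3000 via (B,hash)
  {ABD}: card=4500; try (B,hash)→3780, (B,merge)→5760, (B,nl_idx)→8400, (A,hash)→11430, (A,nl_idx)→26730, (A,merge)→35230 …(+2); best=3780 via (B,hash)
  {ADE}: card=600; try (E,hash)→2820, (A,nl_idx)→4320, (E,merge)→5220, (A,merge)→8020, (A,hash)→8520, (E,nl)→19800 …(+1); best=2820 via (E,hash)
  {BCDE}: card=225000; try (C,hash)→11500, (C,merge)→68250, (E,hash)→121450, (C,nl_idx)→264000, (C,nl)→1128000, (E,merge)→2033650 …(+1); best=11500 via (C,hash)
  {ABCD}: card=225000; try (C,hash)→12280, (C,merge)→69030, (A,hash)→127930, (C,nl_idx)→264780, (C,nl)→1128780, (A,nl_idx)→1245730 …(+2); best=12280 via (C,hash)
  {ABDE}: card=9000; try (B,hash)→5100, (E,hash)→9000, (B,merge)→10380, (A,hash)→14700, (B,nl_idx)→16020, (A,nl_idx)→52500 …(+5); best=5100 via (B,hash)
  {ABCDE}: card=450000; try (C,hash)→18100, (C,merge)→142350, (E,hash)→238000, (A,hash)→243700, (C,nl_idx)→527100, (C,nl)→2255100 …(+5); best=18100 via (C,hash)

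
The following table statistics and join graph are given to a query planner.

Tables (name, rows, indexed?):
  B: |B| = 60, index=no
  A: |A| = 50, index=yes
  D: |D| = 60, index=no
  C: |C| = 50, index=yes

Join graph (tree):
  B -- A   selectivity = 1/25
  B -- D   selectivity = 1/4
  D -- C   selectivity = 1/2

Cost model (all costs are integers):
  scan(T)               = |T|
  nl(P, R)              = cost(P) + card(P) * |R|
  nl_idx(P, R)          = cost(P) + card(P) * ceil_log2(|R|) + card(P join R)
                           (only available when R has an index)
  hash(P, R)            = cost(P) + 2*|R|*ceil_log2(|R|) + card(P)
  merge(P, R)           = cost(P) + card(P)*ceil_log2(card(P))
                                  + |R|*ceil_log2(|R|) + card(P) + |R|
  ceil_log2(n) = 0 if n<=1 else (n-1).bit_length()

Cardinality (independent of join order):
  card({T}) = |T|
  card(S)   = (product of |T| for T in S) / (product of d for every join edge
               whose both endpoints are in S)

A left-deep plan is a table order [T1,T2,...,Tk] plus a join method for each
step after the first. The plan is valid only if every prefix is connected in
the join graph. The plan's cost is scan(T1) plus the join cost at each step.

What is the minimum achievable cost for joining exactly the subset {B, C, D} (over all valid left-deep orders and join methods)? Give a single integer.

2340

Selinger DP over subsets of {B,C,D}:
  {B}: scan cost=60, card=60
  {D}: scan cost=60, card=60
  {C}: scan cost=50, card=50
  {BD}: card=900; try (D,hash)→840, (B,hash)→840, (D,merge)→900, (B,merge)→900, (D,nl)→3660, (B,nl)→3660; best=840 via (D,hash)
  {CD}: card=1500; try (C,hash)→720, (D,hash)→820, (D,merge)→820, (C,merge)→830, (C,nl_idx)→1920, (D,nl)→3050 …(+1); best=720 via (C,hash)
  {BCD}: card=22500; try (C,hash)→2340, (B,hash)→2940, (C,merge)→11090, (B,merge)→19140, (C,nl_idx)→28740, (C,nl)→45840 …(+1); best=2340 via (C,hash)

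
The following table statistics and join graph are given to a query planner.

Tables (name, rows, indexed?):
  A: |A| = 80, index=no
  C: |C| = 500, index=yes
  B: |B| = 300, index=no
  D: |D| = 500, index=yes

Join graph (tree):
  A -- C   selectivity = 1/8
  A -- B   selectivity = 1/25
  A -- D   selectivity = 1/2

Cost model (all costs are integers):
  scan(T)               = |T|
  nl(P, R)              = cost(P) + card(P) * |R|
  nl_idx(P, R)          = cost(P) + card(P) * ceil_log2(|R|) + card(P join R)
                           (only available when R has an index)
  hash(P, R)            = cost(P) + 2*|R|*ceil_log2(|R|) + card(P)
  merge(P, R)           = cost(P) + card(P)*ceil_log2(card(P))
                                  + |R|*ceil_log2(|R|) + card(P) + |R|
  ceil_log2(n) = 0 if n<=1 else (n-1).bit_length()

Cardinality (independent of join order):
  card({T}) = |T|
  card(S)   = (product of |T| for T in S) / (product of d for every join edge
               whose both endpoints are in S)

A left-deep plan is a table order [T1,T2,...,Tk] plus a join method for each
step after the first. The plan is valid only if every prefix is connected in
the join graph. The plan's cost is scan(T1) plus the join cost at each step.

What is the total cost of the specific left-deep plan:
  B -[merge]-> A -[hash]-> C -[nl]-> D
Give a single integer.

step 1: scan B: cost=300, card=300
step 2: join A via merge
    card(P join A) = 300*80/(25) = 960
    cost = 300 + 300*9 + 80*7 + 300 + 80 = 3940
step 3: join C via hash
    card(P join C) = 960*500/(8) = 60000
    cost = 3940 + 2*500*9 + 960 = 13900
step 4: join D via nl
    card(P join D) = 60000*500/(2) = 15000000
    cost = 13900 + 60000*500 = 30013900

30013900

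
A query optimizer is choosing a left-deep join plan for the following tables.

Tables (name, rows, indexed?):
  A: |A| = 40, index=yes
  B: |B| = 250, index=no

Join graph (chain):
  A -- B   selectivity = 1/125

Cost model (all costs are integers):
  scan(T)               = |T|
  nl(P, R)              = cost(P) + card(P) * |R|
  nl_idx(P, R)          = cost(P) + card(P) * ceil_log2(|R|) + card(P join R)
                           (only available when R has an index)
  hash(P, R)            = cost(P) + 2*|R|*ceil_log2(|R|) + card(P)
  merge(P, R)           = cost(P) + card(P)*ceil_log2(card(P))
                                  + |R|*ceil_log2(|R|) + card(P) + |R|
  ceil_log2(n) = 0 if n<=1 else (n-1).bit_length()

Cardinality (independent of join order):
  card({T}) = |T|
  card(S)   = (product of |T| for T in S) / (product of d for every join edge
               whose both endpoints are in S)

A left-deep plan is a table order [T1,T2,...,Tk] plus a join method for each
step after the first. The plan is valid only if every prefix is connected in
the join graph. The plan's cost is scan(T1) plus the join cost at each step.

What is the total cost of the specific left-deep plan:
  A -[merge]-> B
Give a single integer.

2570

step 1: scan A: cost=40, card=40
step 2: join B via merge
    card(P join B) = 40*250/(125) = 80
    cost = 40 + 40*6 + 250*8 + 40 + 250 = 2570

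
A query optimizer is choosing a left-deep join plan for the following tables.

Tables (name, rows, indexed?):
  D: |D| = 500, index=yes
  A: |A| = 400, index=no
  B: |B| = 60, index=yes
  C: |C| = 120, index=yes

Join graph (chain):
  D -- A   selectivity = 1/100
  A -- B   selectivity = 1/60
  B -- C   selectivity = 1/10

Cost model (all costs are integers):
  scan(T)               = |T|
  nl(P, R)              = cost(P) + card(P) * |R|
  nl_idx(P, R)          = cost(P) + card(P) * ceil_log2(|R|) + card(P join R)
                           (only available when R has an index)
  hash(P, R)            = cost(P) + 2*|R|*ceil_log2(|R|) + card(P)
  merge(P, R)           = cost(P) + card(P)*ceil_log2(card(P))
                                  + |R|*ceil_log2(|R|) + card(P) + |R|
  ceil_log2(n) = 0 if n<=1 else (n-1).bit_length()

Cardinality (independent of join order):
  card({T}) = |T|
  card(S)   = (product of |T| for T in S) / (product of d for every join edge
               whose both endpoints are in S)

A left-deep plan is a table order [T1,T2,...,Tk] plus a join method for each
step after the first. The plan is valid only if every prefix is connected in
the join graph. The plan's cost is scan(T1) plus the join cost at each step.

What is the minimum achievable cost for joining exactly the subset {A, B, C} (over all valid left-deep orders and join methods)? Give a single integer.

3600

Selinger DP over subsets of {A,B,C}:
  {A}: scan cost=400, card=400
  {B}: scan cost=60, card=60
  {C}: scan cost=120, card=120
  {AB}: card=400; try (B,hash)→1520, (B,nl_idx)→3200, (A,merge)→4480, (B,merge)→4820, (A,hash)→7320, (A,nl)→24060 …(+1); best=1520 via (B,hash)
  {BC}: card=720; try (B,hash)→960, (C,nl_idx)→1200, (C,merge)→1440, (B,merge)→1500, (B,nl_idx)→1560, (C,hash)→1800 …(+2); best=960 via (B,hash)
  {ABC}: card=4800; try (C,hash)→3600, (C,merge)→6480, (A,hash)→8880, (C,nl_idx)→9120, (A,merge)→12880, (C,nl)→49520 …(+1); best=3600 via (C,hash)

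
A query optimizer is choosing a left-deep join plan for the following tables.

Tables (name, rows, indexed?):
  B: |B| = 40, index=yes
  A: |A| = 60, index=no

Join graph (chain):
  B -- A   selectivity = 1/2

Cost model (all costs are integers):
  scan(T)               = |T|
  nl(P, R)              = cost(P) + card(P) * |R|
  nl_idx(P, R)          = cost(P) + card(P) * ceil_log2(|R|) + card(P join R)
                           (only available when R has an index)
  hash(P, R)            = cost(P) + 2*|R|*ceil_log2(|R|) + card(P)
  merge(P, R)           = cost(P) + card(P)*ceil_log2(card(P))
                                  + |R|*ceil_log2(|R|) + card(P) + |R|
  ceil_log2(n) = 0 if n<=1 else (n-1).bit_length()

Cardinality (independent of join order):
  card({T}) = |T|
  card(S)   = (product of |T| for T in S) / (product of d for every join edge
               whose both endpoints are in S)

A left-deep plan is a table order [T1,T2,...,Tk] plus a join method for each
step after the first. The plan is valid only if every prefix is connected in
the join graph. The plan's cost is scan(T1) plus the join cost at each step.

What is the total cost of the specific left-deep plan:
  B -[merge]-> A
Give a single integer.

step 1: scan B: cost=40, card=40
step 2: join A via merge
    card(P join A) = 40*60/(2) = 1200
    cost = 40 + 40*6 + 60*6 + 40 + 60 = 740

740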